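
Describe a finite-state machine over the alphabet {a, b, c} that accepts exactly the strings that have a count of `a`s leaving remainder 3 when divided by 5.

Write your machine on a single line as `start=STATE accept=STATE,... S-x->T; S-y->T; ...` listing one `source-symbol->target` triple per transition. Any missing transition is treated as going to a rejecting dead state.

The only thing that matters is how many `a`s have appeared, reduced mod 5. Use one state per residue: S0 for 0, …, S4 for 4. Reading `a` moves to the next residue; anything else stays put. S3 is accepting.
        a   b   c  
>  S0   S1  S0  S0 
   S1   S2  S1  S1 
   S2   S3  S2  S2 
 * S3   S4  S3  S3 
   S4   S0  S4  S4 
(> = start, * = accepting)

start=S0; accept=S3; S0-a->S1; S0-b->S0; S0-c->S0; S1-a->S2; S1-b->S1; S1-c->S1; S2-a->S3; S2-b->S2; S2-c->S2; S3-a->S4; S3-b->S3; S3-c->S3; S4-a->S0; S4-b->S4; S4-c->S4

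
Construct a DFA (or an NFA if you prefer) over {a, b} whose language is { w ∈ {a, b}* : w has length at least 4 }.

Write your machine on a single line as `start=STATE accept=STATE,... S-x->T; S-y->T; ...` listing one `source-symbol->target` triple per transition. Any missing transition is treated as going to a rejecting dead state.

start=q0; accept=q4,q5; q0-a->q1; q0-b->q1; q1-a->q2; q1-b->q2; q2-a->q3; q2-b->q3; q3-a->q4; q3-b->q4; q4-a->q5; q4-b->q5; q5-a->q5; q5-b->q5

Count input length up to 5: every symbol moves from q0 toward q5, which means 'more than 4' and absorbs. Accept from {q4, q5}.
With 6 states:
        a   b  
>  q0   q1  q1 
   q1   q2  q2 
   q2   q3  q3 
   q3   q4  q4 
 * q4   q5  q5 
 * q5   q5  q5 
(> = start, * = accepting)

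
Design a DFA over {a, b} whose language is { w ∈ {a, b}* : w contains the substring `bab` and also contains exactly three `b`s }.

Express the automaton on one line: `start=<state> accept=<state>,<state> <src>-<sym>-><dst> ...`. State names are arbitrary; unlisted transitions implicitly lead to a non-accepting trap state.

Handle the two conditions separately and then intersect. One (4 states) tracks whether and how much of `bab` has been seen; the other (5 states) tracks the count of `b`s, saturating at 4. Each combined state is a pair, one component from each; accept when both components accept. Equivalent product states are then merged.
A 9-state machine:
        a   b  
>  q0   q0  q1 
   q1   q2  q3 
   q2   q4  q5 
   q3   q6  q7 
   q4   q4  q3 
   q5   q5  q8 
   q6   q7  q8 
   q7   q7  q7 
 * q8   q8  q7 
(> = start, * = accepting)

start=q0 accept=q8 q0-a->q0 q0-b->q1 q1-a->q2 q1-b->q3 q2-a->q4 q2-b->q5 q3-a->q6 q3-b->q7 q4-a->q4 q4-b->q3 q5-a->q5 q5-b->q8 q6-a->q7 q6-b->q8 q7-a->q7 q7-b->q7 q8-a->q8 q8-b->q7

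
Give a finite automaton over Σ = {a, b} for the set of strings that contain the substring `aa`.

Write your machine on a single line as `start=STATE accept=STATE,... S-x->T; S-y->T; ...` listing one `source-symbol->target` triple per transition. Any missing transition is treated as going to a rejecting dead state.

start=S0; accept=S2; S0-a->S1; S0-b->S0; S1-a->S2; S1-b->S0; S2-a->S2; S2-b->S2

Track how much of `aa` has been matched so far: state S0 is no progress, S2 is the absorbing accept state reached once `aa` has occurred. Intermediate states record partial matches; on a mismatch, fall back to the longest reusable overlap.
3 states suffice.
        a   b  
>  S0   S1  S0 
   S1   S2  S0 
 * S2   S2  S2 
(> = start, * = accepting)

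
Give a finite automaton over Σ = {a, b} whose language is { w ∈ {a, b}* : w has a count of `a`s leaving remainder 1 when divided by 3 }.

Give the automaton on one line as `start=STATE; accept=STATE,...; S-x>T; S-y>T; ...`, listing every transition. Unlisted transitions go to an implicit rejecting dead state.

The only thing that matters is how many `a`s have appeared, reduced mod 3. Use one state per residue: S0 for 0, …, S2 for 2. Reading `a` moves to the next residue; anything else stays put. S1 is accepting.
3 states suffice.
        a   b  
>  S0   S1  S0 
 * S1   S2  S1 
   S2   S0  S2 
(> = start, * = accepting)

start=S0; accept=S1; S0-a>S1; S0-b>S0; S1-a>S2; S1-b>S1; S2-a>S0; S2-b>S2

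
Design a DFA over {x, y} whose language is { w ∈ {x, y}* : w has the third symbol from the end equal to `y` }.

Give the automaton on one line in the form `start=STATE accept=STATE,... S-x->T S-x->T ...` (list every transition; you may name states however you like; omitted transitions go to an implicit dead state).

Because acceptance depends on a position counted from the end, the machine has to buffer the most recent 3 symbols. Make each state the string of the last up-to-3 symbols read; on input `x` shift the window left and append `x`. Accept when the buffered window has length 3 and begins with `y`.
          x    y  
>  S0     S1   S2 
   S1     S3   S4 
   S2     S5   S6 
   S3     S7   S8 
   S4     S9  S10 
   S5    S11  S12 
   S6    S13  S14 
   S7     S7   S8 
   S8     S9  S10 
   S9    S11  S12 
   S10   S13  S14 
 * S11    S7   S8 
 * S12    S9  S10 
 * S13   S11  S12 
 * S14   S13  S14 
(> = start, * = accepting)

start=S0 accept=S11,S12,S13,S14 S0-x->S1 S0-y->S2 S1-x->S3 S1-y->S4 S2-x->S5 S2-y->S6 S3-x->S7 S3-y->S8 S4-x->S9 S4-y->S10 S5-x->S11 S5-y->S12 S6-x->S13 S6-y->S14 S7-x->S7 S7-y->S8 S8-x->S9 S8-y->S10 S9-x->S11 S9-y->S12 S10-x->S13 S10-y->S14 S11-x->S7 S11-y->S8 S12-x->S9 S12-y->S10 S13-x->S11 S13-y->S12 S14-x->S13 S14-y->S14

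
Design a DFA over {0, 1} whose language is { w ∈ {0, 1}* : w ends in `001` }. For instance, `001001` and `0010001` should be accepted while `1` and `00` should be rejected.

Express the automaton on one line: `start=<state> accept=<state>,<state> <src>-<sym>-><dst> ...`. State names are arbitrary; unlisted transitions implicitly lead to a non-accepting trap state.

Remember how much of `001` the current input suffix matches. State q0 means no match yet; q1 means the last symbol is `0`; q2 means the last 2 symbols are `00`; q3 means the last 3 symbols are `001`. Only q3 accepts. On a mismatch, fall back to the longest proper suffix that is still a prefix of `001`.
        0   1  
>  q0   q1  q0 
   q1   q2  q0 
   q2   q2  q3 
 * q3   q1  q0 
(> = start, * = accepting)

start=q0 accept=q3 q0-0->q1 q0-1->q0 q1-0->q2 q1-1->q0 q2-0->q2 q2-1->q3 q3-0->q1 q3-1->q0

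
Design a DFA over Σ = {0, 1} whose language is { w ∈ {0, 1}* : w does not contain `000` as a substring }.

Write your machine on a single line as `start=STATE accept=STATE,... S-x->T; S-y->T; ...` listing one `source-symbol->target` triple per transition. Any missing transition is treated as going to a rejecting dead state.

Track partial matches of the forbidden pattern `000`. State q3 is a dead state reached once `000` has occurred; every other state accepts. q0 means no part of `000` is currently matched.
A 4-state machine:
        0   1  
>* q0   q1  q0 
 * q1   q2  q0 
 * q2   q3  q0 
   q3   q3  q3 
(> = start, * = accepting)

start=q0; accept=q0,q1,q2; q0-0->q1; q0-1->q0; q1-0->q2; q1-1->q0; q2-0->q3; q2-1->q0; q3-0->q3; q3-1->q3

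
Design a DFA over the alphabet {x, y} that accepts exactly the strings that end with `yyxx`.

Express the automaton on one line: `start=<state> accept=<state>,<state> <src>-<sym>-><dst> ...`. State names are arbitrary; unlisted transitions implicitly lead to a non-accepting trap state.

start=q0 accept=q4 q0-x->q0 q0-y->q1 q1-x->q0 q1-y->q2 q2-x->q3 q2-y->q2 q3-x->q4 q3-y->q1 q4-x->q0 q4-y->q1

Let each state record the length of the longest suffix of the input read so far that is also a prefix of `yyxx`. q1 means the last symbol is `y`; q2 means the last 2 symbols are `yy`; q3 means the last 3 symbols are `yyx`; q4 means the last 4 symbols are `yyxx`. Accept only at q4, where the string currently ends in `yyxx`.
5 states suffice.
        x   y  
>  q0   q0  q1 
   q1   q0  q2 
   q2   q3  q2 
   q3   q4  q1 
 * q4   q0  q1 
(> = start, * = accepting)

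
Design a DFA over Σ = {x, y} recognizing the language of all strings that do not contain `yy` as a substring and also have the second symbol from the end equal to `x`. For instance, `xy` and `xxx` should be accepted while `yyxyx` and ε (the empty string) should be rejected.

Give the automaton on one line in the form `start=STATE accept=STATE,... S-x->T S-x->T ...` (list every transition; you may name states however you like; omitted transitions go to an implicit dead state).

start=S0 accept=S3,S4 S0-x->S1 S0-y->S2 S1-x->S3 S1-y->S4 S2-x->S1 S2-y->S5 S3-x->S3 S3-y->S4 S4-x->S1 S4-y->S5 S5-x->S5 S5-y->S5

Handle the two conditions separately and then intersect. One (3 states) tracks partial matches of the forbidden pattern `yy`; the other (7 states) tracks the last 2 symbols read. Each combined state is a pair, one component from each; accept when both components accept. Equivalent product states are then merged.
A 6-state machine:
        x   y  
>  S0   S1  S2 
   S1   S3  S4 
   S2   S1  S5 
 * S3   S3  S4 
 * S4   S1  S5 
   S5   S5  S5 
(> = start, * = accepting)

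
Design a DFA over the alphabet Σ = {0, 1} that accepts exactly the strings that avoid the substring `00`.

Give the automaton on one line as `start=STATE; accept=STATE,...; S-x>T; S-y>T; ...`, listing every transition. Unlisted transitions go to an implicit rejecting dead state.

Track partial matches of the forbidden pattern `00`. State q2 is a dead state reached once `00` has occurred; every other state accepts. q0 means no part of `00` is currently matched.
With 3 states:
        0   1  
>* q0   q1  q0 
 * q1   q2  q0 
   q2   q2  q2 
(> = start, * = accepting)

start=q0; accept=q0,q1; q0-0>q1; q0-1>q0; q1-0>q2; q1-1>q0; q2-0>q2; q2-1>q2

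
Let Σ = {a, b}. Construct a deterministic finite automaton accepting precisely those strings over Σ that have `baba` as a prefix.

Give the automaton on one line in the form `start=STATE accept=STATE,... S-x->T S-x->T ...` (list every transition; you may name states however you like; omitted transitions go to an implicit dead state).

start=q0 accept=q4 q0-a->q5 q0-b->q1 q1-a->q2 q1-b->q5 q2-a->q5 q2-b->q3 q3-a->q4 q3-b->q5 q4-a->q4 q4-b->q4 q5-a->q5 q5-b->q5

Check the first 4 symbols one by one: q0 through q3 record how many have matched `baba` so far; any wrong symbol goes to the dead state q5. After all 4 match we enter the accepting sink q4.
A 6-state machine:
        a   b  
>  q0   q5  q1 
   q1   q2  q5 
   q2   q5  q3 
   q3   q4  q5 
 * q4   q4  q4 
   q5   q5  q5 
(> = start, * = accepting)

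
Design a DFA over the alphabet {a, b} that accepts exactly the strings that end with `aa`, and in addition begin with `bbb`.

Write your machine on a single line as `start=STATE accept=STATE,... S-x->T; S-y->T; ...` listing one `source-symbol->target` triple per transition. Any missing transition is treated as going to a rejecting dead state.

Build one automaton per condition and run them in lockstep. The first has 3 states tracking how much of the suffix `aa` has currently been matched; the second has 5 states tracking whether the input so far still matches the prefix `bbb`. A product state is a pair (one from each), accepting exactly when both do. Equivalent product states are then merged.
A 7-state machine:
        a   b  
>  q0   q1  q2 
   q1   q1  q1 
   q2   q1  q3 
   q3   q1  q4 
   q4   q5  q4 
   q5   q6  q4 
 * q6   q6  q4 
(> = start, * = accepting)

start=q0; accept=q6; q0-a->q1; q0-b->q2; q1-a->q1; q1-b->q1; q2-a->q1; q2-b->q3; q3-a->q1; q3-b->q4; q4-a->q5; q4-b->q4; q5-a->q6; q5-b->q4; q6-a->q6; q6-b->q4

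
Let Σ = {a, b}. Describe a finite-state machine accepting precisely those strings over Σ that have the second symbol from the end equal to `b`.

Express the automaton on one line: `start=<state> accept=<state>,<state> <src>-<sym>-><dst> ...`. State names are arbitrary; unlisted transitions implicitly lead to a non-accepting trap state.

A DFA must remember the last 2 symbols (since which symbol is second-to-last isn't known until the input ends). Use one state per possible window of the last ≤2 symbols; accept from those whose window starts with `b`.
7 states suffice.
        a   b  
>  q0   q1  q2 
   q1   q3  q4 
   q2   q5  q6 
   q3   q3  q4 
   q4   q5  q6 
 * q5   q3  q4 
 * q6   q5  q6 
(> = start, * = accepting)

start=q0 accept=q5,q6 q0-a->q1 q0-b->q2 q1-a->q3 q1-b->q4 q2-a->q5 q2-b->q6 q3-a->q3 q3-b->q4 q4-a->q5 q4-b->q6 q5-a->q3 q5-b->q4 q6-a->q5 q6-b->q6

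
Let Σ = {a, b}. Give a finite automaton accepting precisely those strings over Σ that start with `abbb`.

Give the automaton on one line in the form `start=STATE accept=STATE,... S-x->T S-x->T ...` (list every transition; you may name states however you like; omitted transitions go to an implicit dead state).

Walk along `abbb` while the input agrees: from q0 take `a` to q1, and so on. Any deviation drops to the rejecting sink q5. Once q4 is reached the prefix is confirmed and every continuation is accepted.
6 states suffice.
        a   b  
>  q0   q1  q5 
   q1   q5  q2 
   q2   q5  q3 
   q3   q5  q4 
 * q4   q4  q4 
   q5   q5  q5 
(> = start, * = accepting)

start=q0 accept=q4 q0-a->q1 q0-b->q5 q1-a->q5 q1-b->q2 q2-a->q5 q2-b->q3 q3-a->q5 q3-b->q4 q4-a->q4 q4-b->q4 q5-a->q5 q5-b->q5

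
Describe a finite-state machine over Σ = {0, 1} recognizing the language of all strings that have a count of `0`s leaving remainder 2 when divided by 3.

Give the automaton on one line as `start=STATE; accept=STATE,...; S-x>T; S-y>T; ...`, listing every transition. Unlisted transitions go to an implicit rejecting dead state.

start=q0; accept=q2; q0-0>q1; q0-1>q0; q1-0>q2; q1-1>q1; q2-0>q0; q2-1>q2

Keep the running count of `0`s modulo 3: each `0` advances along the cycle q0 → q1 → q2 → q0 while other symbols loop. Accept at q2.
With 3 states:
        0   1  
>  q0   q1  q0 
   q1   q2  q1 
 * q2   q0  q2 
(> = start, * = accepting)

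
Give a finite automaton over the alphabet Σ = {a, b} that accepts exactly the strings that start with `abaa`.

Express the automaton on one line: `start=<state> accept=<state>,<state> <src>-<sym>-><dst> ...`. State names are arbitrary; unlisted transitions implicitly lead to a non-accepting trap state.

start=q0 accept=q4 q0-a->q1 q0-b->q5 q1-a->q5 q1-b->q2 q2-a->q3 q2-b->q5 q3-a->q4 q3-b->q5 q4-a->q4 q4-b->q4 q5-a->q5 q5-b->q5

Check the first 4 symbols one by one: q0 through q3 record how many have matched `abaa` so far; any wrong symbol goes to the dead state q5. After all 4 match we enter the accepting sink q4.
6 states suffice.
        a   b  
>  q0   q1  q5 
   q1   q5  q2 
   q2   q3  q5 
   q3   q4  q5 
 * q4   q4  q4 
   q5   q5  q5 
(> = start, * = accepting)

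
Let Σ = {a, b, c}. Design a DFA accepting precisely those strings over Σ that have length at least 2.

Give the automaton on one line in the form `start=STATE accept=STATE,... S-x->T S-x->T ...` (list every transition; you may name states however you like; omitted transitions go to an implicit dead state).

We only need to distinguish lengths 0, 1, …, 2, and '>2'. Chain q0 → q1 → q2 → q3 on every symbol, with q3 looping. Accepting states: {q2, q3}.
A 4-state machine:
        a   b   c  
>  q0   q1  q1  q1 
   q1   q2  q2  q2 
 * q2   q3  q3  q3 
 * q3   q3  q3  q3 
(> = start, * = accepting)

start=q0 accept=q2,q3 q0-a->q1 q0-b->q1 q0-c->q1 q1-a->q2 q1-b->q2 q1-c->q2 q2-a->q3 q2-b->q3 q2-c->q3 q3-a->q3 q3-b->q3 q3-c->q3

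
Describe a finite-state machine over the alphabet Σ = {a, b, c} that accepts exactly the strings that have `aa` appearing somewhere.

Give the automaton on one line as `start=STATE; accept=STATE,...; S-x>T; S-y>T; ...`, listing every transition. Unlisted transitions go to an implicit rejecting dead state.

start=q0; accept=q2; q0-a>q1; q0-b>q0; q0-c>q0; q1-a>q2; q1-b>q0; q1-c>q0; q2-a>q2; q2-b>q2; q2-c>q2

Track how much of `aa` has been matched so far: state q0 is no progress, q2 is the absorbing accept state reached once `aa` has occurred. Intermediate states record partial matches; on a mismatch, fall back to the longest reusable overlap.
With 3 states:
        a   b   c  
>  q0   q1  q0  q0 
   q1   q2  q0  q0 
 * q2   q2  q2  q2 
(> = start, * = accepting)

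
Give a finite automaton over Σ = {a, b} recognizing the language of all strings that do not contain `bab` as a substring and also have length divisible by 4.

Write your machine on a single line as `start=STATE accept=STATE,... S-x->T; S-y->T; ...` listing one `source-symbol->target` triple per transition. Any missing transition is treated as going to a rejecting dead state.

Run two small machines in parallel and take their product. One (4 states) tracks partial matches of the forbidden pattern `bab`; the other (4 states) tracks the input length modulo 4. Each combined state is a pair, one component from each; accept when both components accept. Equivalent product states are then merged.
A 13-state machine:
          a    b  
>* s0     s1   s2 
   s1     s3   s4 
   s2     s5   s4 
   s3     s6   s7 
   s4     s8   s7 
   s5     s6   s9 
   s6     s0  s10 
   s7    s11  s10 
   s8     s0   s9 
   s9     s9   s9 
 * s10   s12   s2 
 * s11    s1   s9 
   s12    s3   s9 
(> = start, * = accepting)

start=s0; accept=s0,s10,s11; s0-a->s1; s0-b->s2; s1-a->s3; s1-b->s4; s2-a->s5; s2-b->s4; s3-a->s6; s3-b->s7; s4-a->s8; s4-b->s7; s5-a->s6; s5-b->s9; s6-a->s0; s6-b->s10; s7-a->s11; s7-b->s10; s8-a->s0; s8-b->s9; s9-a->s9; s9-b->s9; s10-a->s12; s10-b->s2; s11-a->s1; s11-b->s9; s12-a->s3; s12-b->s9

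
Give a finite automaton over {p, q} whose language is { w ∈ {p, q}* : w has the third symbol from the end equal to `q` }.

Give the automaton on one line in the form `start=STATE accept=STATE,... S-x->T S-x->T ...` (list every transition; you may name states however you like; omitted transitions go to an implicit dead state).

A DFA must remember the last 3 symbols (since which symbol is third-to-last isn't known until the input ends). Use one state per possible window of the last ≤3 symbols; accept from those whose window starts with `q`.
15 states suffice.
          p    q  
>  S0     S1   S2 
   S1     S3   S4 
   S2     S5   S6 
   S3     S7   S8 
   S4     S9  S10 
   S5    S11  S12 
   S6    S13  S14 
   S7     S7   S8 
   S8     S9  S10 
   S9    S11  S12 
   S10   S13  S14 
 * S11    S7   S8 
 * S12    S9  S10 
 * S13   S11  S12 
 * S14   S13  S14 
(> = start, * = accepting)

start=S0 accept=S11,S12,S13,S14 S0-p->S1 S0-q->S2 S1-p->S3 S1-q->S4 S2-p->S5 S2-q->S6 S3-p->S7 S3-q->S8 S4-p->S9 S4-q->S10 S5-p->S11 S5-q->S12 S6-p->S13 S6-q->S14 S7-p->S7 S7-q->S8 S8-p->S9 S8-q->S10 S9-p->S11 S9-q->S12 S10-p->S13 S10-q->S14 S11-p->S7 S11-q->S8 S12-p->S9 S12-q->S10 S13-p->S11 S13-q->S12 S14-p->S13 S14-q->S14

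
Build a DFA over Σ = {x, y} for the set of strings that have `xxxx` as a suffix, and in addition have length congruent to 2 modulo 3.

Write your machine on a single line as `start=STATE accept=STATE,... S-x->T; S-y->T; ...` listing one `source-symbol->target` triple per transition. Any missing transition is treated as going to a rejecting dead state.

Build one automaton per condition and run them in lockstep. One (5 states) tracks how much of the suffix `xxxx` has currently been matched; the other (3 states) tracks the input length modulo 3. Each combined state is a pair, one component from each; accept when both components accept.
A 15-state machine:
       x  y 
>  A   B  C 
   B   D  E 
   C   F  E 
   D   G  A 
   E   H  A 
   F   I  A 
   G   J  C 
   H   K  C 
   I   L  C 
   J   M  E 
   K   N  E 
   L   M  E 
 * M   O  A 
   N   O  A 
   O   J  C 
(> = start, * = accepting)

start=A; accept=M; A-x->B; A-y->C; B-x->D; B-y->E; C-x->F; C-y->E; D-x->G; D-y->A; E-x->H; E-y->A; F-x->I; F-y->A; G-x->J; G-y->C; H-x->K; H-y->C; I-x->L; I-y->C; J-x->M; J-y->E; K-x->N; K-y->E; L-x->M; L-y->E; M-x->O; M-y->A; N-x->O; N-y->A; O-x->J; O-y->C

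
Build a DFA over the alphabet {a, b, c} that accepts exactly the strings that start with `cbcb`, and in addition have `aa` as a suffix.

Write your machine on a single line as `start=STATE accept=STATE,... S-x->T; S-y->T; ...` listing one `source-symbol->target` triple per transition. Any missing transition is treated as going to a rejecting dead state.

Build one automaton per condition and run them in lockstep. One (6 states) tracks whether the input so far still matches the prefix `cbcb`; the other (3 states) tracks how much of the suffix `aa` has currently been matched. Each combined state is a pair, one component from each; accept when both components accept. After merging equivalent states the machine shrinks.
8 states suffice.
        a   b   c  
>  q0   q1  q1  q2 
   q1   q1  q1  q1 
   q2   q1  q3  q1 
   q3   q1  q1  q4 
   q4   q1  q5  q1 
   q5   q6  q5  q5 
   q6   q7  q5  q5 
 * q7   q7  q5  q5 
(> = start, * = accepting)

start=q0; accept=q7; q0-a->q1; q0-b->q1; q0-c->q2; q1-a->q1; q1-b->q1; q1-c->q1; q2-a->q1; q2-b->q3; q2-c->q1; q3-a->q1; q3-b->q1; q3-c->q4; q4-a->q1; q4-b->q5; q4-c->q1; q5-a->q6; q5-b->q5; q5-c->q5; q6-a->q7; q6-b->q5; q6-c->q5; q7-a->q7; q7-b->q5; q7-c->q5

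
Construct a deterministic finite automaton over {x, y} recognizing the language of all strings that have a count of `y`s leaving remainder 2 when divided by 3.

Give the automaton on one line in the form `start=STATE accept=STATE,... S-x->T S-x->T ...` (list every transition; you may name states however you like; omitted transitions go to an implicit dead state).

The only thing that matters is how many `y`s have appeared, reduced mod 3. Use one state per residue: A for 0, …, C for 2. Reading `y` moves to the next residue; anything else stays put. C is accepting.
       x  y 
>  A   A  B 
   B   B  C 
 * C   C  A 
(> = start, * = accepting)

start=A accept=C A-x->A A-y->B B-x->B B-y->C C-x->C C-y->A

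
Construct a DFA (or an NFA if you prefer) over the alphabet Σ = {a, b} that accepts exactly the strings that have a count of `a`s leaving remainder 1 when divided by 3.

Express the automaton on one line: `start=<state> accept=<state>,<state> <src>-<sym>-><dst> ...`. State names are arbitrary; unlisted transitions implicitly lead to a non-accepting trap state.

The only thing that matters is how many `a`s have appeared, reduced mod 3. Use one state per residue: S0 for 0, …, S2 for 2. Reading `a` moves to the next residue; anything else stays put. S1 is accepting.
        a   b  
>  S0   S1  S0 
 * S1   S2  S1 
   S2   S0  S2 
(> = start, * = accepting)

start=S0 accept=S1 S0-a->S1 S0-b->S0 S1-a->S2 S1-b->S1 S2-a->S0 S2-b->S2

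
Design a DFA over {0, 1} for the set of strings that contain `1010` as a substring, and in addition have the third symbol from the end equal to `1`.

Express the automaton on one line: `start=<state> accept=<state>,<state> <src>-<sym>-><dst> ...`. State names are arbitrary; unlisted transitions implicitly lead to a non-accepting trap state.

start=S0 accept=S16,S17,S21,S22 S0-0->S1 S0-1->S2 S1-0->S3 S1-1->S4 S2-0->S5 S2-1->S6 S3-0->S7 S3-1->S8 S4-0->S9 S4-1->S10 S5-0->S11 S5-1->S12 S6-0->S13 S6-1->S14 S7-0->S7 S7-1->S8 S8-0->S9 S8-1->S10 S9-0->S11 S9-1->S12 S10-0->S13 S10-1->S14 S11-0->S7 S11-1->S8 S12-0->S15 S12-1->S10 S13-0->S11 S13-1->S12 S14-0->S13 S14-1->S14 S15-0->S16 S15-1->S17 S16-0->S18 S16-1->S19 S17-0->S15 S17-1->S20 S18-0->S18 S18-1->S19 S19-0->S15 S19-1->S20 S20-0->S21 S20-1->S22 S21-0->S16 S21-1->S17 S22-0->S21 S22-1->S22

Run two small machines in parallel and take their product. The first has 5 states tracking whether and how much of `1010` has been seen; the second has 15 states tracking the last 3 symbols read. A product state is a pair (one from each), accepting exactly when both do.
With 23 states:
          0    1  
>  S0     S1   S2 
   S1     S3   S4 
   S2     S5   S6 
   S3     S7   S8 
   S4     S9  S10 
   S5    S11  S12 
   S6    S13  S14 
   S7     S7   S8 
   S8     S9  S10 
   S9    S11  S12 
   S10   S13  S14 
   S11    S7   S8 
   S12   S15  S10 
   S13   S11  S12 
   S14   S13  S14 
   S15   S16  S17 
 * S16   S18  S19 
 * S17   S15  S20 
   S18   S18  S19 
   S19   S15  S20 
   S20   S21  S22 
 * S21   S16  S17 
 * S22   S21  S22 
(> = start, * = accepting)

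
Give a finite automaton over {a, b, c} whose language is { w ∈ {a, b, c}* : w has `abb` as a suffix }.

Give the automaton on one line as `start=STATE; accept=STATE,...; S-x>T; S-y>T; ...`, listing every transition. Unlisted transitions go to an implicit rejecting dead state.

Let each state record the length of the longest suffix of the input read so far that is also a prefix of `abb`. S1 means the last symbol is `a`; S2 means the last 2 symbols are `ab`; S3 means the last 3 symbols are `abb`. Accept only at S3, where the string currently ends in `abb`.
With 4 states:
        a   b   c  
>  S0   S1  S0  S0 
   S1   S1  S2  S0 
   S2   S1  S3  S0 
 * S3   S1  S0  S0 
(> = start, * = accepting)

start=S0; accept=S3; S0-a>S1; S0-b>S0; S0-c>S0; S1-a>S1; S1-b>S2; S1-c>S0; S2-a>S1; S2-b>S3; S2-c>S0; S3-a>S1; S3-b>S0; S3-c>S0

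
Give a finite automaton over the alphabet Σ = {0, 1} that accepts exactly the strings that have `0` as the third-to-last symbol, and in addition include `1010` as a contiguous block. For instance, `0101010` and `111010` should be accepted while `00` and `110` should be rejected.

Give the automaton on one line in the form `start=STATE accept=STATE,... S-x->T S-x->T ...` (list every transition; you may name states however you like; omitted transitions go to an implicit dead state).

Build one automaton per condition and run them in lockstep. The first has 15 states tracking the last 3 symbols read; the second has 5 states tracking whether and how much of `1010` has been seen. A product state is a pair (one from each), accepting exactly when both do.
23 states suffice.
       0  1 
>  A   B  C 
   B   D  E 
   C   F  G 
   D   H  I 
   E   J  K 
   F   L  M 
   G   N  O 
   H   H  I 
   I   J  K 
   J   L  M 
   K   N  O 
   L   H  I 
   M   P  K 
   N   L  M 
   O   N  O 
 * P   Q  R 
   Q   S  T 
   R   P  U 
 * S   S  T 
 * T   P  U 
 * U   V  W 
   V   Q  R 
   W   V  W 
(> = start, * = accepting)

start=A accept=P,S,T,U A-0->B A-1->C B-0->D B-1->E C-0->F C-1->G D-0->H D-1->I E-0->J E-1->K F-0->L F-1->M G-0->N G-1->O H-0->H H-1->I I-0->J I-1->K J-0->L J-1->M K-0->N K-1->O L-0->H L-1->I M-0->P M-1->K N-0->L N-1->M O-0->N O-1->O P-0->Q P-1->R Q-0->S Q-1->T R-0->P R-1->U S-0->S S-1->T T-0->P T-1->U U-0->V U-1->W V-0->Q V-1->R W-0->V W-1->W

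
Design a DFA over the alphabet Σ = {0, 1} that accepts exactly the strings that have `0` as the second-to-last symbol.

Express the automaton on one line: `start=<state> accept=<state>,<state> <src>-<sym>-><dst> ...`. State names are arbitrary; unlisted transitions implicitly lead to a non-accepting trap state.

A DFA must remember the last 2 symbols (since which symbol is second-to-last isn't known until the input ends). Use one state per possible window of the last ≤2 symbols; accept from those whose window starts with `0`.
7 states suffice.
        0   1  
>  S0   S1  S2 
   S1   S3  S4 
   S2   S5  S6 
 * S3   S3  S4 
 * S4   S5  S6 
   S5   S3  S4 
   S6   S5  S6 
(> = start, * = accepting)

start=S0 accept=S3,S4 S0-0->S1 S0-1->S2 S1-0->S3 S1-1->S4 S2-0->S5 S2-1->S6 S3-0->S3 S3-1->S4 S4-0->S5 S4-1->S6 S5-0->S3 S5-1->S4 S6-0->S5 S6-1->S6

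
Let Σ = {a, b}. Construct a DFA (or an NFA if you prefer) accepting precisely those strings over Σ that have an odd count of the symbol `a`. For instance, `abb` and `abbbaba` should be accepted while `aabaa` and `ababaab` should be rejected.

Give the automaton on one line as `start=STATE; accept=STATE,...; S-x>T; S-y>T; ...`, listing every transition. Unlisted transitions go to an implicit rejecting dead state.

Keep the running count of `a`s modulo 2: each `a` advances along the cycle s0 → s1 → s0 while other symbols loop. Accept at s1.
With 2 states:
        a   b  
>  s0   s1  s0 
 * s1   s0  s1 
(> = start, * = accepting)

start=s0; accept=s1; s0-a>s1; s0-b>s0; s1-a>s0; s1-b>s1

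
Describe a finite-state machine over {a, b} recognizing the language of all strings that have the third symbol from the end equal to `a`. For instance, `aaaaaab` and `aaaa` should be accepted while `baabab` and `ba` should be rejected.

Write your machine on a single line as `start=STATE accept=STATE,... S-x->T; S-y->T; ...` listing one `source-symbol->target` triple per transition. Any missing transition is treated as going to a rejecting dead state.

start=q0; accept=q7,q8,q9,q10; q0-a->q1; q0-b->q2; q1-a->q3; q1-b->q4; q2-a->q5; q2-b->q6; q3-a->q7; q3-b->q8; q4-a->q9; q4-b->q10; q5-a->q11; q5-b->q12; q6-a->q13; q6-b->q14; q7-a->q7; q7-b->q8; q8-a->q9; q8-b->q10; q9-a->q11; q9-b->q12; q10-a->q13; q10-b->q14; q11-a->q7; q11-b->q8; q12-a->q9; q12-b->q10; q13-a->q11; q13-b->q12; q14-a->q13; q14-b->q14

Because acceptance depends on a position counted from the end, the machine has to buffer the most recent 3 symbols. Make each state the string of the last up-to-3 symbols read; on input `x` shift the window left and append `x`. Accept when the buffered window has length 3 and begins with `a`.
A 15-state machine:
          a    b  
>  q0     q1   q2 
   q1     q3   q4 
   q2     q5   q6 
   q3     q7   q8 
   q4     q9  q10 
   q5    q11  q12 
   q6    q13  q14 
 * q7     q7   q8 
 * q8     q9  q10 
 * q9    q11  q12 
 * q10   q13  q14 
   q11    q7   q8 
   q12    q9  q10 
   q13   q11  q12 
   q14   q13  q14 
(> = start, * = accepting)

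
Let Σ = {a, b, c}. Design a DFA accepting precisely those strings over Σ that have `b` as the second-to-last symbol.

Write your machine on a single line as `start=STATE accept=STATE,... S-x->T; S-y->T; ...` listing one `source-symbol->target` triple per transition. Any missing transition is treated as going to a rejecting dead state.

A DFA must remember the last 2 symbols (since which symbol is second-to-last isn't known until the input ends). Use one state per possible window of the last ≤2 symbols; accept from those whose window starts with `b`.
          a    b    c  
>  q0     q1   q2   q3 
   q1     q4   q5   q6 
   q2     q7   q8   q9 
   q3    q10  q11  q12 
   q4     q4   q5   q6 
   q5     q7   q8   q9 
   q6    q10  q11  q12 
 * q7     q4   q5   q6 
 * q8     q7   q8   q9 
 * q9    q10  q11  q12 
   q10    q4   q5   q6 
   q11    q7   q8   q9 
   q12   q10  q11  q12 
(> = start, * = accepting)

start=q0; accept=q7,q8,q9; q0-a->q1; q0-b->q2; q0-c->q3; q1-a->q4; q1-b->q5; q1-c->q6; q2-a->q7; q2-b->q8; q2-c->q9; q3-a->q10; q3-b->q11; q3-c->q12; q4-a->q4; q4-b->q5; q4-c->q6; q5-a->q7; q5-b->q8; q5-c->q9; q6-a->q10; q6-b->q11; q6-c->q12; q7-a->q4; q7-b->q5; q7-c->q6; q8-a->q7; q8-b->q8; q8-c->q9; q9-a->q10; q9-b->q11; q9-c->q12; q10-a->q4; q10-b->q5; q10-c->q6; q11-a->q7; q11-b->q8; q11-c->q9; q12-a->q10; q12-b->q11; q12-c->q12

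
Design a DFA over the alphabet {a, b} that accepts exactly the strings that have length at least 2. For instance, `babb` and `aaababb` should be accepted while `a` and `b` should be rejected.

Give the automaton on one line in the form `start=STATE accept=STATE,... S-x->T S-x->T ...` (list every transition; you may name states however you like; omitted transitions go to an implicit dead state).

start=q0 accept=q2,q3 q0-a->q1 q0-b->q1 q1-a->q2 q1-b->q2 q2-a->q3 q2-b->q3 q3-a->q3 q3-b->q3

We only need to distinguish lengths 0, 1, …, 2, and '>2'. Chain q0 → q1 → q2 → q3 on every symbol, with q3 looping. Accepting states: {q2, q3}.
A 4-state machine:
        a   b  
>  q0   q1  q1 
   q1   q2  q2 
 * q2   q3  q3 
 * q3   q3  q3 
(> = start, * = accepting)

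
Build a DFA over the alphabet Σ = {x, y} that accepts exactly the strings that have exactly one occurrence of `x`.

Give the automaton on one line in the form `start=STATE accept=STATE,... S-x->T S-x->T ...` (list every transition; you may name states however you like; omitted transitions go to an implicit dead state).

start=q0 accept=q1 q0-x->q1 q0-y->q0 q1-x->q2 q1-y->q1 q2-x->q2 q2-y->q2

Count `x`s, saturating at 2: state q0 means no `x` yet, q1 means one `x` seen, q2 means more than one. Each `x` increments (capped at q2); other symbols loop. Accept from {q1}.
3 states suffice.
        x   y  
>  q0   q1  q0 
 * q1   q2  q1 
   q2   q2  q2 
(> = start, * = accepting)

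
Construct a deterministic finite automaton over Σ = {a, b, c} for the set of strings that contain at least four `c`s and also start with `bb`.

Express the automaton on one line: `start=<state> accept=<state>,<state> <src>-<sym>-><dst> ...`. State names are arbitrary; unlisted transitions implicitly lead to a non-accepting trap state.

start=q0 accept=q12,q13 q0-a->q1 q0-b->q2 q0-c->q3 q1-a->q1 q1-b->q1 q1-c->q3 q2-a->q1 q2-b->q4 q2-c->q3 q3-a->q3 q3-b->q3 q3-c->q5 q4-a->q4 q4-b->q4 q4-c->q6 q5-a->q5 q5-b->q5 q5-c->q7 q6-a->q6 q6-b->q6 q6-c->q8 q7-a->q7 q7-b->q7 q7-c->q9 q8-a->q8 q8-b->q8 q8-c->q10 q9-a->q9 q9-b->q9 q9-c->q11 q10-a->q10 q10-b->q10 q10-c->q12 q11-a->q11 q11-b->q11 q11-c->q11 q12-a->q12 q12-b->q12 q12-c->q13 q13-a->q13 q13-b->q13 q13-c->q13

Handle the two conditions separately and then intersect. The first has 6 states tracking the count of `c`s, saturating at 5; the second has 4 states tracking whether the input so far still matches the prefix `bb`. A product state is a pair (one from each), accepting exactly when both do.
          a    b    c  
>  q0     q1   q2   q3 
   q1     q1   q1   q3 
   q2     q1   q4   q3 
   q3     q3   q3   q5 
   q4     q4   q4   q6 
   q5     q5   q5   q7 
   q6     q6   q6   q8 
   q7     q7   q7   q9 
   q8     q8   q8  q10 
   q9     q9   q9  q11 
   q10   q10  q10  q12 
   q11   q11  q11  q11 
 * q12   q12  q12  q13 
 * q13   q13  q13  q13 
(> = start, * = accepting)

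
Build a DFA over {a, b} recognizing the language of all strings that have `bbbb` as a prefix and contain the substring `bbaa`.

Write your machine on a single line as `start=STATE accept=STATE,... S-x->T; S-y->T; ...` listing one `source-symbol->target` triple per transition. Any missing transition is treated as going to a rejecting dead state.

start=q0; accept=q7; q0-a->q1; q0-b->q2; q1-a->q1; q1-b->q1; q2-a->q1; q2-b->q3; q3-a->q1; q3-b->q4; q4-a->q1; q4-b->q5; q5-a->q6; q5-b->q5; q6-a->q7; q6-b->q8; q7-a->q7; q7-b->q7; q8-a->q9; q8-b->q5; q9-a->q9; q9-b->q8

Build one automaton per condition and run them in lockstep. One (6 states) tracks whether the input so far still matches the prefix `bbbb`; the other (5 states) tracks whether and how much of `bbaa` has been seen. Each combined state is a pair, one component from each; accept when both components accept. Equivalent product states are then merged.
A 10-state machine:
        a   b  
>  q0   q1  q2 
   q1   q1  q1 
   q2   q1  q3 
   q3   q1  q4 
   q4   q1  q5 
   q5   q6  q5 
   q6   q7  q8 
 * q7   q7  q7 
   q8   q9  q5 
   q9   q9  q8 
(> = start, * = accepting)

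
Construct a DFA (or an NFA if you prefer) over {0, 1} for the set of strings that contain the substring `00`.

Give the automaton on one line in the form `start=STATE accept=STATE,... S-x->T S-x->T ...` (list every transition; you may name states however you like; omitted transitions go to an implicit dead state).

start=q0 accept=q2 q0-0->q1 q0-1->q0 q1-0->q2 q1-1->q0 q2-0->q2 q2-1->q2

States q0..q1 record the length of the longest prefix of `00` that matches the current input suffix. Reaching q2 means `00` has been seen, and we stay there forever. Accept from q2.
3 states suffice.
        0   1  
>  q0   q1  q0 
   q1   q2  q0 
 * q2   q2  q2 
(> = start, * = accepting)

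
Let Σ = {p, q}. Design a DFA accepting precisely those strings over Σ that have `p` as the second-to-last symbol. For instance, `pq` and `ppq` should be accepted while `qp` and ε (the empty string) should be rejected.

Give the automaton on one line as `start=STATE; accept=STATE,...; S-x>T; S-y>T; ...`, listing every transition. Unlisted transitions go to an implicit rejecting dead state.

A DFA must remember the last 2 symbols (since which symbol is second-to-last isn't known until the input ends). Use one state per possible window of the last ≤2 symbols; accept from those whose window starts with `p`.
With 7 states:
        p   q  
>  S0   S1  S2 
   S1   S3  S4 
   S2   S5  S6 
 * S3   S3  S4 
 * S4   S5  S6 
   S5   S3  S4 
   S6   S5  S6 
(> = start, * = accepting)

start=S0; accept=S3,S4; S0-p>S1; S0-q>S2; S1-p>S3; S1-q>S4; S2-p>S5; S2-q>S6; S3-p>S3; S3-q>S4; S4-p>S5; S4-q>S6; S5-p>S3; S5-q>S4; S6-p>S5; S6-q>S6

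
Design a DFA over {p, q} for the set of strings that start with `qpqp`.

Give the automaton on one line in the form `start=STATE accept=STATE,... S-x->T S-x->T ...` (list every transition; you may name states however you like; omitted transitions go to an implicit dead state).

start=S0 accept=S4 S0-p->S5 S0-q->S1 S1-p->S2 S1-q->S5 S2-p->S5 S2-q->S3 S3-p->S4 S3-q->S5 S4-p->S4 S4-q->S4 S5-p->S5 S5-q->S5

Walk along `qpqp` while the input agrees: from S0 take `q` to S1, and so on. Any deviation drops to the rejecting sink S5. Once S4 is reached the prefix is confirmed and every continuation is accepted.
A 6-state machine:
        p   q  
>  S0   S5  S1 
   S1   S2  S5 
   S2   S5  S3 
   S3   S4  S5 
 * S4   S4  S4 
   S5   S5  S5 
(> = start, * = accepting)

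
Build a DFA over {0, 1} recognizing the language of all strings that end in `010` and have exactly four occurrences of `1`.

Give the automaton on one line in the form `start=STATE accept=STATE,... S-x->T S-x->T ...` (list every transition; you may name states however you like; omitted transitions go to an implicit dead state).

start=A accept=H A-0->A A-1->B B-0->B B-1->C C-0->C C-1->D D-0->E D-1->F E-0->E E-1->G F-0->F F-1->F G-0->H G-1->F H-0->F H-1->F

Handle the two conditions separately and then intersect. The first has 4 states tracking how much of the suffix `010` has currently been matched; the second has 6 states tracking the count of `1`s, saturating at 5. A product state is a pair (one from each), accepting exactly when both do. Equivalent product states are then merged.
An 8-state machine:
       0  1 
>  A   A  B 
   B   B  C 
   C   C  D 
   D   E  F 
   E   E  G 
   F   F  F 
   G   H  F 
 * H   F  F 
(> = start, * = accepting)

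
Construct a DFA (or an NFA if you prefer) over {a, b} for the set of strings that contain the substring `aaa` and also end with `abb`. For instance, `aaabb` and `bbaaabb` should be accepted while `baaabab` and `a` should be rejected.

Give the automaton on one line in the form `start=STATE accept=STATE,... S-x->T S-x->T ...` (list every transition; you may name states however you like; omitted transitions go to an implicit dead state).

Run two small machines in parallel and take their product. The first has 4 states tracking whether and how much of `aaa` has been seen; the second has 4 states tracking how much of the suffix `abb` has currently been matched. A product state is a pair (one from each), accepting exactly when both do. Minimizing collapses redundant product states.
7 states suffice.
        a   b  
>  q0   q1  q0 
   q1   q2  q0 
   q2   q3  q0 
   q3   q3  q4 
   q4   q3  q5 
 * q5   q3  q6 
   q6   q3  q6 
(> = start, * = accepting)

start=q0 accept=q5 q0-a->q1 q0-b->q0 q1-a->q2 q1-b->q0 q2-a->q3 q2-b->q0 q3-a->q3 q3-b->q4 q4-a->q3 q4-b->q5 q5-a->q3 q5-b->q6 q6-a->q3 q6-b->q6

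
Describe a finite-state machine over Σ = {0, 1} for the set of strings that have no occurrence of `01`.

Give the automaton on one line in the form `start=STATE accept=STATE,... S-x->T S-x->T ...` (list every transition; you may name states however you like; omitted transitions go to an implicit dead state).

This is the complement of 'contains `01`'. Use the same substring-matching states — q0 through q2 holding how much of `01` has just been matched — but flip the accepting set: everything except the trap q2 accepts.
        0   1  
>* q0   q1  q0 
 * q1   q1  q2 
   q2   q2  q2 
(> = start, * = accepting)

start=q0 accept=q0,q1 q0-0->q1 q0-1->q0 q1-0->q1 q1-1->q2 q2-0->q2 q2-1->q2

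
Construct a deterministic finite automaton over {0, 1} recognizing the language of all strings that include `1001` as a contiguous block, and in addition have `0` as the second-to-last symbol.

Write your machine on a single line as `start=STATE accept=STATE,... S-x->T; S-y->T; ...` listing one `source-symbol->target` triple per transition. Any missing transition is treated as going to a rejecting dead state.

start=q0; accept=q4,q7; q0-0->q0; q0-1->q1; q1-0->q2; q1-1->q1; q2-0->q3; q2-1->q1; q3-0->q0; q3-1->q4; q4-0->q5; q4-1->q6; q5-0->q7; q5-1->q4; q6-0->q5; q6-1->q6; q7-0->q7; q7-1->q4

Build one automaton per condition and run them in lockstep. The first has 5 states tracking whether and how much of `1001` has been seen; the second has 7 states tracking the last 2 symbols read. A product state is a pair (one from each), accepting exactly when both do. After merging equivalent states the machine shrinks.
With 8 states:
        0   1  
>  q0   q0  q1 
   q1   q2  q1 
   q2   q3  q1 
   q3   q0  q4 
 * q4   q5  q6 
   q5   q7  q4 
   q6   q5  q6 
 * q7   q7  q4 
(> = start, * = accepting)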